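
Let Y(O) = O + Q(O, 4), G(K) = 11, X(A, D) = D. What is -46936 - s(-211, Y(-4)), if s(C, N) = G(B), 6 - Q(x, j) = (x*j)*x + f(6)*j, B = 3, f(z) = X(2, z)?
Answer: -46947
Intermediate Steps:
f(z) = z
Q(x, j) = 6 - 6*j - j*x² (Q(x, j) = 6 - ((x*j)*x + 6*j) = 6 - ((j*x)*x + 6*j) = 6 - (j*x² + 6*j) = 6 - (6*j + j*x²) = 6 + (-6*j - j*x²) = 6 - 6*j - j*x²)
Y(O) = -18 + O - 4*O² (Y(O) = O + (6 - 6*4 - 1*4*O²) = O + (6 - 24 - 4*O²) = O + (-18 - 4*O²) = -18 + O - 4*O²)
s(C, N) = 11
-46936 - s(-211, Y(-4)) = -46936 - 1*11 = -46936 - 11 = -46947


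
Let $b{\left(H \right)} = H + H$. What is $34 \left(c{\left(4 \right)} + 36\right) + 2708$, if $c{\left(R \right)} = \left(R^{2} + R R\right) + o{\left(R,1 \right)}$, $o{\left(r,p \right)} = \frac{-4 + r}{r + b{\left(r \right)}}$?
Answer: $5020$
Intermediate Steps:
$b{\left(H \right)} = 2 H$
$o{\left(r,p \right)} = \frac{-4 + r}{3 r}$ ($o{\left(r,p \right)} = \frac{-4 + r}{r + 2 r} = \frac{-4 + r}{3 r}$)
$c{\left(R \right)} = 2 R^{2} + \frac{-4 + R}{3 R}$ ($c{\left(R \right)} = \left(R^{2} + R R\right) + \frac{-4 + R}{3 R} = \left(R^{2} + R^{2}\right) + \frac{-4 + R}{3 R} = 2 R^{2} + \frac{-4 + R}{3 R}$)
$34 \left(c{\left(4 \right)} + 36\right) + 2708 = 34 \left(\frac{-4 + 4 + 6 \cdot 4^{3}}{3 \cdot 4} + 36\right) + 2708 = 34 \left(\frac{1}{3} \cdot \frac{1}{4} \left(-4 + 4 + 6 \cdot 64\right) + 36\right) + 2708 = 34 \left(\frac{1}{3} \cdot \frac{1}{4} \left(-4 + 4 + 384\right) + 36\right) + 2708 = 34 \left(\frac{1}{3} \cdot \frac{1}{4} \cdot 384 + 36\right) + 2708 = 34 \left(32 + 36\right) + 2708 = 34 \cdot 68 + 2708 = 2312 + 2708 = 5020$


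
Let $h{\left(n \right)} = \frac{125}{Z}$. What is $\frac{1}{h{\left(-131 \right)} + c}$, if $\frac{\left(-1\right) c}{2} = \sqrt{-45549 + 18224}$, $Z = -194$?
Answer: $- \frac{970}{164545217} + \frac{75272 i \sqrt{1093}}{822726085} \approx -5.895 \cdot 10^{-6} + 0.0030247 i$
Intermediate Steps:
$h{\left(n \right)} = - \frac{125}{194}$ ($h{\left(n \right)} = \frac{125}{-194} = 125 \left(- \frac{1}{194}\right) = - \frac{125}{194}$)
$c = - 10 i \sqrt{1093}$ ($c = - 2 \sqrt{-45549 + 18224} = - 2 \sqrt{-27325} = - 2 \cdot 5 i \sqrt{1093} = - 10 i \sqrt{1093} \approx - 330.61 i$)
$\frac{1}{h{\left(-131 \right)} + c} = \frac{1}{- \frac{125}{194} - 10 i \sqrt{1093}}$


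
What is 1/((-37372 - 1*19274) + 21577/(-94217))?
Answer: -94217/5337037759 ≈ -1.7653e-5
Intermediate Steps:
1/((-37372 - 1*19274) + 21577/(-94217)) = 1/((-37372 - 19274) + 21577*(-1/94217)) = 1/(-56646 - 21577/94217) = 1/(-5337037759/94217) = -94217/5337037759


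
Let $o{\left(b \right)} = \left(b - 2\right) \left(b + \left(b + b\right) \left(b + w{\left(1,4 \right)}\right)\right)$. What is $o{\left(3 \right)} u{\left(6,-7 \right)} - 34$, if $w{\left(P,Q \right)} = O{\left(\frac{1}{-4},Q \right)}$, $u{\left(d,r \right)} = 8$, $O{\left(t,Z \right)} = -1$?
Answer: $86$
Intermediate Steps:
$w{\left(P,Q \right)} = -1$
$o{\left(b \right)} = \left(-2 + b\right) \left(b + 2 b \left(-1 + b\right)\right)$ ($o{\left(b \right)} = \left(b - 2\right) \left(b + \left(b + b\right) \left(b - 1\right)\right) = \left(-2 + b\right) \left(b + 2 b \left(-1 + b\right)\right)$)
$o{\left(3 \right)} u{\left(6,-7 \right)} - 34 = 3 \left(2 - 15 + 2 \cdot 3^{2}\right) 8 - 34 = 3 \left(2 - 15 + 2 \cdot 9\right) 8 - 34 = 3 \left(2 - 15 + 18\right) 8 - 34 = 3 \cdot 5 \cdot 8 - 34 = 15 \cdot 8 - 34 = 120 - 34 = 86$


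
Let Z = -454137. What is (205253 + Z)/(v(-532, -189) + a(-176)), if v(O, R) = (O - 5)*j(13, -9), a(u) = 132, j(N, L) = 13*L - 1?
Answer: -124442/31749 ≈ -3.9196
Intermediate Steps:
j(N, L) = -1 + 13*L
v(O, R) = 590 - 118*O (v(O, R) = (O - 5)*(-1 + 13*(-9)) = (-5 + O)*(-1 - 117) = (-5 + O)*(-118) = 590 - 118*O)
(205253 + Z)/(v(-532, -189) + a(-176)) = (205253 - 454137)/((590 - 118*(-532)) + 132) = -248884/((590 + 62776) + 132) = -248884/(63366 + 132) = -248884/63498 = -248884*1/63498 = -124442/31749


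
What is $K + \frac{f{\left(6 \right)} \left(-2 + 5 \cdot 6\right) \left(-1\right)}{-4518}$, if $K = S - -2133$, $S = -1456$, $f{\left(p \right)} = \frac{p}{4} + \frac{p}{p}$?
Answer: $\frac{1529378}{2259} \approx 677.02$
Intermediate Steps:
$f{\left(p \right)} = 1 + \frac{p}{4}$ ($f{\left(p \right)} = p \frac{1}{4} + 1 = \frac{p}{4} + 1 = 1 + \frac{p}{4}$)
$K = 677$ ($K = -1456 - -2133 = -1456 + 2133 = 677$)
$K + \frac{f{\left(6 \right)} \left(-2 + 5 \cdot 6\right) \left(-1\right)}{-4518} = 677 + \frac{\left(1 + \frac{1}{4} \cdot 6\right) \left(-2 + 5 \cdot 6\right) \left(-1\right)}{-4518} = 677 + \left(1 + \frac{3}{2}\right) \left(-2 + 30\right) \left(-1\right) \left(- \frac{1}{4518}\right) = 677 + \frac{5}{2} \cdot 28 \left(-1\right) \left(- \frac{1}{4518}\right) = 677 + 70 \left(-1\right) \left(- \frac{1}{4518}\right) = 677 - - \frac{35}{2259} = 677 + \frac{35}{2259} = \frac{1529378}{2259}$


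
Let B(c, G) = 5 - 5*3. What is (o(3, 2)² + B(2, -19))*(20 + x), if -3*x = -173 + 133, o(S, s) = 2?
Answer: -200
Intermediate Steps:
B(c, G) = -10 (B(c, G) = 5 - 15 = -10)
x = 40/3 (x = -(-173 + 133)/3 = -⅓*(-40) = 40/3 ≈ 13.333)
(o(3, 2)² + B(2, -19))*(20 + x) = (2² - 10)*(20 + 40/3) = (4 - 10)*(100/3) = -6*100/3 = -200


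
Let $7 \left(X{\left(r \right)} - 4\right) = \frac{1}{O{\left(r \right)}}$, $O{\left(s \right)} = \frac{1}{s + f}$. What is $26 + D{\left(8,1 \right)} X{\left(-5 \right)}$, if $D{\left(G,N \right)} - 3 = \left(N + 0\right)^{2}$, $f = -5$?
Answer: $\frac{254}{7} \approx 36.286$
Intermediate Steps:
$D{\left(G,N \right)} = 3 + N^{2}$ ($D{\left(G,N \right)} = 3 + \left(N + 0\right)^{2} = 3 + N^{2}$)
$O{\left(s \right)} = \frac{1}{-5 + s}$ ($O{\left(s \right)} = \frac{1}{s - 5} = \frac{1}{-5 + s}$)
$X{\left(r \right)} = \frac{23}{7} + \frac{r}{7}$ ($X{\left(r \right)} = 4 + \frac{1}{7 \frac{1}{-5 + r}} = 4 + \frac{-5 + r}{7} = 4 + \left(- \frac{5}{7} + \frac{r}{7}\right) = \frac{23}{7} + \frac{r}{7}$)
$26 + D{\left(8,1 \right)} X{\left(-5 \right)} = 26 + \left(3 + 1^{2}\right) \left(\frac{23}{7} + \frac{1}{7} \left(-5\right)\right) = 26 + \left(3 + 1\right) \left(\frac{23}{7} - \frac{5}{7}\right) = 26 + 4 \cdot \frac{18}{7} = 26 + \frac{72}{7} = \frac{254}{7}$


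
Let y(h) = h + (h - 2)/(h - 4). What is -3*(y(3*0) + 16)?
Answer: -99/2 ≈ -49.500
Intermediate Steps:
y(h) = h + (-2 + h)/(-4 + h)
-3*(y(3*0) + 16) = -3*((-2 + (3*0)**2 - 9*0)/(-4 + 3*0) + 16) = -3*((-2 + 0**2 - 3*0)/(-4 + 0) + 16) = -3*((-2 + 0 + 0)/(-4) + 16) = -3*(-1/4*(-2) + 16) = -3*(1/2 + 16) = -3*33/2 = -99/2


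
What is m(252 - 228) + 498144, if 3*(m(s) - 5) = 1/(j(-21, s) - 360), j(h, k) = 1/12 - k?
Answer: 2294972439/4607 ≈ 4.9815e+5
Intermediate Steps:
j(h, k) = 1/12 - k
m(s) = 5 + 1/(3*(-4319/12 - s)) (m(s) = 5 + 1/(3*((1/12 - s) - 360)) = 5 + 1/(3*(-4319/12 - s)))
m(252 - 228) + 498144 = 3*(7197 + 20*(252 - 228))/(4319 + 12*(252 - 228)) + 498144 = 3*(7197 + 20*24)/(4319 + 12*24) + 498144 = 3*(7197 + 480)/(4319 + 288) + 498144 = 3*7677/4607 + 498144 = 3*(1/4607)*7677 + 498144 = 23031/4607 + 498144 = 2294972439/4607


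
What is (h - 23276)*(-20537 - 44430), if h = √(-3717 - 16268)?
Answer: 1512171892 - 64967*I*√19985 ≈ 1.5122e+9 - 9.1843e+6*I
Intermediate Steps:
h = I*√19985 (h = √(-19985) = I*√19985 ≈ 141.37*I)
(h - 23276)*(-20537 - 44430) = (I*√19985 - 23276)*(-20537 - 44430) = (-23276 + I*√19985)*(-64967) = 1512171892 - 64967*I*√19985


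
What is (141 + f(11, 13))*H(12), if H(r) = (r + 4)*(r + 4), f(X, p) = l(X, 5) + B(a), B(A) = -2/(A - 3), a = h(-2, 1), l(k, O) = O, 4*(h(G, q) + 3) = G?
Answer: 486912/13 ≈ 37455.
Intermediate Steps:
h(G, q) = -3 + G/4
a = -7/2 (a = -3 + (1/4)*(-2) = -3 - 1/2 = -7/2 ≈ -3.5000)
B(A) = -2/(-3 + A)
f(X, p) = 69/13 (f(X, p) = 5 - 2/(-3 - 7/2) = 5 - 2/(-13/2) = 5 - 2*(-2/13) = 5 + 4/13 = 69/13)
H(r) = (4 + r)**2 (H(r) = (4 + r)*(4 + r) = (4 + r)**2)
(141 + f(11, 13))*H(12) = (141 + 69/13)*(4 + 12)**2 = (1902/13)*16**2 = (1902/13)*256 = 486912/13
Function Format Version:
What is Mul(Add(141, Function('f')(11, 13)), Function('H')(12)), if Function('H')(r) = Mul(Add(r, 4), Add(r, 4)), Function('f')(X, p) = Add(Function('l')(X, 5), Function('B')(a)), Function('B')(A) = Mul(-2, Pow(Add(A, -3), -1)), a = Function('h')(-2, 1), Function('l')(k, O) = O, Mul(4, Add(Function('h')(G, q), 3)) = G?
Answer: Rational(486912, 13) ≈ 37455.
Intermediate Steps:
Function('h')(G, q) = Add(-3, Mul(Rational(1, 4), G))
a = Rational(-7, 2) (a = Add(-3, Mul(Rational(1, 4), -2)) = Add(-3, Rational(-1, 2)) = Rational(-7, 2) ≈ -3.5000)
Function('B')(A) = Mul(-2, Pow(Add(-3, A), -1))
Function('f')(X, p) = Rational(69, 13) (Function('f')(X, p) = Add(5, Mul(-2, Pow(Add(-3, Rational(-7, 2)), -1))) = Add(5, Mul(-2, Pow(Rational(-13, 2), -1))) = Add(5, Mul(-2, Rational(-2, 13))) = Add(5, Rational(4, 13)) = Rational(69, 13))
Function('H')(r) = Pow(Add(4, r), 2) (Function('H')(r) = Mul(Add(4, r), Add(4, r)) = Pow(Add(4, r), 2))
Mul(Add(141, Function('f')(11, 13)), Function('H')(12)) = Mul(Add(141, Rational(69, 13)), Pow(Add(4, 12), 2)) = Mul(Rational(1902, 13), Pow(16, 2)) = Mul(Rational(1902, 13), 256) = Rational(486912, 13)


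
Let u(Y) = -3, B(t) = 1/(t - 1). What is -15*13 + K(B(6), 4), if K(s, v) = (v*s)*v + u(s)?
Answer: -974/5 ≈ -194.80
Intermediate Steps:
B(t) = 1/(-1 + t)
K(s, v) = -3 + s*v**2 (K(s, v) = (v*s)*v - 3 = (s*v)*v - 3 = s*v**2 - 3 = -3 + s*v**2)
-15*13 + K(B(6), 4) = -15*13 + (-3 + 4**2/(-1 + 6)) = -195 + (-3 + 16/5) = -195 + 1/5 = -974/5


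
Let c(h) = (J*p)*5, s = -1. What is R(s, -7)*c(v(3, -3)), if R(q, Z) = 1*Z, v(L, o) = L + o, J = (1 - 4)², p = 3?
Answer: -945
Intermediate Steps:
J = 9 (J = (-3)² = 9)
R(q, Z) = Z
c(h) = 135 (c(h) = (9*3)*5 = 27*5 = 135)
R(s, -7)*c(v(3, -3)) = -7*135 = -945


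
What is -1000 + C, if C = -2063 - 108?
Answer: -3171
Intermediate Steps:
C = -2171
-1000 + C = -1000 - 2171 = -3171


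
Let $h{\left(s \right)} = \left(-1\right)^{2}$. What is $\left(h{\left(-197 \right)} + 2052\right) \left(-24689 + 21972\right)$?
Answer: $-5578001$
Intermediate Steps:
$h{\left(s \right)} = 1$
$\left(h{\left(-197 \right)} + 2052\right) \left(-24689 + 21972\right) = \left(1 + 2052\right) \left(-24689 + 21972\right) = 2053 \left(-2717\right) = -5578001$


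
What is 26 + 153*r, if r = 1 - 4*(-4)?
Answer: 2627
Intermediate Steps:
r = 17 (r = 1 + 16 = 17)
26 + 153*r = 26 + 153*17 = 26 + 2601 = 2627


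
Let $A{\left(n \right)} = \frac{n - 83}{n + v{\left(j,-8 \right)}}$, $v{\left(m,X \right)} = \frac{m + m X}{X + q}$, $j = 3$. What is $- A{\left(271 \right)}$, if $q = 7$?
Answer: $- \frac{47}{73} \approx -0.64384$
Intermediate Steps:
$v{\left(m,X \right)} = \frac{m + X m}{7 + X}$ ($v{\left(m,X \right)} = \frac{m + m X}{X + 7} = \frac{m + X m}{7 + X}$)
$A{\left(n \right)} = \frac{-83 + n}{21 + n}$ ($A{\left(n \right)} = \frac{n - 83}{n + \frac{3 \left(1 - 8\right)}{7 - 8}} = \frac{-83 + n}{n + 3 \frac{1}{-1} \left(-7\right)} = \frac{-83 + n}{n + 3 \left(-1\right) \left(-7\right)} = \frac{-83 + n}{n + 21} = \frac{-83 + n}{21 + n}$)
$- A{\left(271 \right)} = - \frac{-83 + 271}{21 + 271} = - \frac{188}{292} = \left(-1\right) \frac{47}{73} = - \frac{47}{73}$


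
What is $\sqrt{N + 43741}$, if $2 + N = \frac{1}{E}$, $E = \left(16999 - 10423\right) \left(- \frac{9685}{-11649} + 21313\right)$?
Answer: $\frac{\sqrt{809711503353306267513332866}}{136060082456} \approx 209.14$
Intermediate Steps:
$E = \frac{544240329824}{3883}$ ($E = 6576 \left(\left(-9685\right) \left(- \frac{1}{11649}\right) + 21313\right) = 6576 \left(\frac{9685}{11649} + 21313\right) = 6576 \cdot \frac{248284822}{11649} = \frac{544240329824}{3883} \approx 1.4016 \cdot 10^{8}$)
$N = - \frac{1088480655765}{544240329824}$ ($N = -2 + \frac{1}{\frac{544240329824}{3883}} = -2 + \frac{3883}{544240329824} = - \frac{1088480655765}{544240329824} \approx -2.0$)
$\sqrt{N + 43741} = \sqrt{- \frac{1088480655765}{544240329824} + 43741} = \sqrt{\frac{23804527786175819}{544240329824}} = \frac{\sqrt{809711503353306267513332866}}{136060082456}$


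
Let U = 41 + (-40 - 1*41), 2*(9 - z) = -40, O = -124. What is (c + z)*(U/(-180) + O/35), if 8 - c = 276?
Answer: 249994/315 ≈ 793.63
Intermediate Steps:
z = 29 (z = 9 - ½*(-40) = 9 + 20 = 29)
U = -40 (U = 41 + (-40 - 41) = 41 - 81 = -40)
c = -268 (c = 8 - 1*276 = 8 - 276 = -268)
(c + z)*(U/(-180) + O/35) = (-268 + 29)*(-40/(-180) - 124/35) = -239*(-40*(-1/180) - 124*1/35) = -239*(2/9 - 124/35) = -239*(-1046/315) = 249994/315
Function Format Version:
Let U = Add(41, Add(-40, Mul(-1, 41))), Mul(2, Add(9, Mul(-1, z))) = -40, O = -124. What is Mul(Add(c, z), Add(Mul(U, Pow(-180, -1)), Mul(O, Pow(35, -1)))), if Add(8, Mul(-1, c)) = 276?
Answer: Rational(249994, 315) ≈ 793.63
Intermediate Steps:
z = 29 (z = Add(9, Mul(Rational(-1, 2), -40)) = Add(9, 20) = 29)
U = -40 (U = Add(41, Add(-40, -41)) = Add(41, -81) = -40)
c = -268 (c = Add(8, Mul(-1, 276)) = Add(8, -276) = -268)
Mul(Add(c, z), Add(Mul(U, Pow(-180, -1)), Mul(O, Pow(35, -1)))) = Mul(Add(-268, 29), Add(Mul(-40, Pow(-180, -1)), Mul(-124, Pow(35, -1)))) = Mul(-239, Add(Mul(-40, Rational(-1, 180)), Mul(-124, Rational(1, 35)))) = Mul(-239, Add(Rational(2, 9), Rational(-124, 35))) = Mul(-239, Rational(-1046, 315)) = Rational(249994, 315)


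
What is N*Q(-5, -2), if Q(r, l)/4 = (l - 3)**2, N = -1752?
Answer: -175200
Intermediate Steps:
Q(r, l) = 4*(-3 + l)**2 (Q(r, l) = 4*(l - 3)**2 = 4*(-3 + l)**2)
N*Q(-5, -2) = -7008*(-3 - 2)**2 = -7008*(-5)**2 = -7008*25 = -1752*100 = -175200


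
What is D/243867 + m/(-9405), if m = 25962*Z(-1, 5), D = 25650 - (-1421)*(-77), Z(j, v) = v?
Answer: -720982309/50968203 ≈ -14.146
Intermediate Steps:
D = -83767 (D = 25650 - 1*109417 = 25650 - 109417 = -83767)
m = 129810 (m = 25962*5 = 129810)
D/243867 + m/(-9405) = -83767/243867 + 129810/(-9405) = -83767*1/243867 + 129810*(-1/9405) = -83767/243867 - 8654/627 = -720982309/50968203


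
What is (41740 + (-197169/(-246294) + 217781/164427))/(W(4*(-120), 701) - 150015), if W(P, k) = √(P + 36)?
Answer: -1341758644144119595/4822081454622595698 - 26832489633919*I*√111/7233122181933893547 ≈ -0.27825 - 3.9084e-5*I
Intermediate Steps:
W(P, k) = √(36 + P)
(41740 + (-197169/(-246294) + 217781/164427))/(W(4*(-120), 701) - 150015) = (41740 + (-197169/(-246294) + 217781/164427))/(√(36 + 4*(-120)) - 150015) = (41740 + (-197169*(-1/246294) + 217781*(1/164427)))/(√(36 - 480) - 150015) = (41740 + (65723/82098 + 217781/164427))/(√(-444) - 150015) = (41740 + 9562006753/4499709282)/(2*I*√111 - 150015) = 187827427437433/(4499709282*(-150015 + 2*I*√111))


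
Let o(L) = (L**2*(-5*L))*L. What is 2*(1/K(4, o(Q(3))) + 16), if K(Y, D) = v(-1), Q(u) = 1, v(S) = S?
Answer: 30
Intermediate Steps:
o(L) = -5*L**4 (o(L) = (-5*L**3)*L = -5*L**4)
K(Y, D) = -1
2*(1/K(4, o(Q(3))) + 16) = 2*(1/(-1) + 16) = 2*(-1 + 16) = 2*15 = 30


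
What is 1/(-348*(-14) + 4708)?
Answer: 1/9580 ≈ 0.00010438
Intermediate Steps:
1/(-348*(-14) + 4708) = 1/(4872 + 4708) = 1/9580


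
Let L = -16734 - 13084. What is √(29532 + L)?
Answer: I*√286 ≈ 16.912*I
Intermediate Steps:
L = -29818
√(29532 + L) = √(29532 - 29818) = √(-286) = I*√286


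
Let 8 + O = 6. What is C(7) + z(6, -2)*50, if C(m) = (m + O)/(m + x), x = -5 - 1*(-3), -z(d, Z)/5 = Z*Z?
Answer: -999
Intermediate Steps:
z(d, Z) = -5*Z**2 (z(d, Z) = -5*Z*Z = -5*Z**2)
x = -2 (x = -5 + 3 = -2)
O = -2 (O = -8 + 6 = -2)
C(m) = 1 (C(m) = (m - 2)/(m - 2) = (-2 + m)/(-2 + m) = 1)
C(7) + z(6, -2)*50 = 1 - 5*(-2)**2*50 = 1 - 5*4*50 = 1 - 20*50 = 1 - 1000 = -999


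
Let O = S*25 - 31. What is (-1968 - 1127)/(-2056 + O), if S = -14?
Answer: 3095/2437 ≈ 1.2700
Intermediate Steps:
O = -381 (O = -14*25 - 31 = -350 - 31 = -381)
(-1968 - 1127)/(-2056 + O) = (-1968 - 1127)/(-2056 - 381) = -3095/(-2437) = -3095*(-1/2437) = 3095/2437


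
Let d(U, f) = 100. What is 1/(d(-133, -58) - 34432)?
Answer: -1/34332 ≈ -2.9127e-5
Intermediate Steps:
1/(d(-133, -58) - 34432) = 1/(100 - 34432) = 1/(-34332) = -1/34332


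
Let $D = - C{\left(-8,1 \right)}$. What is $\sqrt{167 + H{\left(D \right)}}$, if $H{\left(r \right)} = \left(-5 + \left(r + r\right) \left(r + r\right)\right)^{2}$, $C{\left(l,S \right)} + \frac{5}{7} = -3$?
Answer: $\frac{4 \sqrt{402978}}{49} \approx 51.821$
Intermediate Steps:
$C{\left(l,S \right)} = - \frac{26}{7}$ ($C{\left(l,S \right)} = - \frac{5}{7} - 3 = - \frac{26}{7}$)
$D = \frac{26}{7}$ ($D = \left(-1\right) \left(- \frac{26}{7}\right) = \frac{26}{7} \approx 3.7143$)
$H{\left(r \right)} = \left(-5 + 4 r^{2}\right)^{2}$ ($H{\left(r \right)} = \left(-5 + 2 r 2 r\right)^{2} = \left(-5 + 4 r^{2}\right)^{2}$)
$\sqrt{167 + H{\left(D \right)}} = \sqrt{167 + \left(-5 + 4 \left(\frac{26}{7}\right)^{2}\right)^{2}} = \sqrt{167 + \left(-5 + 4 \cdot \frac{676}{49}\right)^{2}} = \sqrt{167 + \left(-5 + \frac{2704}{49}\right)^{2}} = \sqrt{167 + \left(\frac{2459}{49}\right)^{2}} = \sqrt{167 + \frac{6046681}{2401}} = \sqrt{\frac{6447648}{2401}} = \frac{4 \sqrt{402978}}{49}$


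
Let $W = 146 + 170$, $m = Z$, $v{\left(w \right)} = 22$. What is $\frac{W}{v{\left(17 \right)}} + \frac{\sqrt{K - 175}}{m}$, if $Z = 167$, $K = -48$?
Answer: $\frac{158}{11} + \frac{i \sqrt{223}}{167} \approx 14.364 + 0.08942 i$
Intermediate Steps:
$m = 167$
$W = 316$
$\frac{W}{v{\left(17 \right)}} + \frac{\sqrt{K - 175}}{m} = \frac{316}{22} + \frac{\sqrt{-48 - 175}}{167} = 316 \cdot \frac{1}{22} + \sqrt{-223} \cdot \frac{1}{167} = \frac{158}{11} + i \sqrt{223} \cdot \frac{1}{167} = \frac{158}{11} + \frac{i \sqrt{223}}{167}$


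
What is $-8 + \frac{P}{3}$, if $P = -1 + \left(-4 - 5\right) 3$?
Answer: $- \frac{52}{3} \approx -17.333$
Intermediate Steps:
$P = -28$ ($P = -1 + \left(-4 - 5\right) 3 = -1 - 27 = -28$)
$-8 + \frac{P}{3} = -8 - \frac{28}{3} = - \frac{52}{3}$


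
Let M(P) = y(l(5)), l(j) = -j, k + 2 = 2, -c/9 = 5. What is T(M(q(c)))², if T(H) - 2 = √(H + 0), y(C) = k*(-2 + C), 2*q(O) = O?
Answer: 4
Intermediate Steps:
c = -45 (c = -9*5 = -45)
k = 0 (k = -2 + 2 = 0)
q(O) = O/2
y(C) = 0 (y(C) = 0*(-2 + C) = 0)
M(P) = 0
T(H) = 2 + √H (T(H) = 2 + √(H + 0) = 2 + √H)
T(M(q(c)))² = (2 + √0)² = (2 + 0)² = 2² = 4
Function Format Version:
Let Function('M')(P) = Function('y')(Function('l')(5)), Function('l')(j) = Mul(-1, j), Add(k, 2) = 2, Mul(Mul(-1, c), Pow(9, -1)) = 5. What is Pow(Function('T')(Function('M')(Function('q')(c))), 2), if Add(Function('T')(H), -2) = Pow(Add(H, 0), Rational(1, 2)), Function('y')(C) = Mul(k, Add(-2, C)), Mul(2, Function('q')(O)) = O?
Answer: 4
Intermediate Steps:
c = -45 (c = Mul(-9, 5) = -45)
k = 0 (k = Add(-2, 2) = 0)
Function('q')(O) = Mul(Rational(1, 2), O)
Function('y')(C) = 0 (Function('y')(C) = Mul(0, Add(-2, C)) = 0)
Function('M')(P) = 0
Function('T')(H) = Add(2, Pow(H, Rational(1, 2))) (Function('T')(H) = Add(2, Pow(Add(H, 0), Rational(1, 2))) = Add(2, Pow(H, Rational(1, 2))))
Pow(Function('T')(Function('M')(Function('q')(c))), 2) = Pow(Add(2, Pow(0, Rational(1, 2))), 2) = Pow(Add(2, 0), 2) = Pow(2, 2) = 4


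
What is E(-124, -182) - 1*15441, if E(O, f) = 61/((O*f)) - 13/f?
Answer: -49781545/3224 ≈ -15441.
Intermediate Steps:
E(O, f) = -13/f + 61/(O*f) (E(O, f) = 61*(1/(O*f)) - 13/f = 61/(O*f) - 13/f = -13/f + 61/(O*f))
E(-124, -182) - 1*15441 = (61 - 13*(-124))/(-124*(-182)) - 1*15441 = -1/124*(-1/182)*(61 + 1612) - 15441 = -1/124*(-1/182)*1673 - 15441 = 239/3224 - 15441 = -49781545/3224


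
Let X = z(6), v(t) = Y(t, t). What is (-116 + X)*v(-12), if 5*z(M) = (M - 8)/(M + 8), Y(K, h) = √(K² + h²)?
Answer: -48732*√2/35 ≈ -1969.1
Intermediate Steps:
v(t) = √2*√(t²) (v(t) = √(t² + t²) = √(2*t²) = √2*√(t²))
z(M) = (-8 + M)/(5*(8 + M)) (z(M) = ((M - 8)/(M + 8))/5 = ((-8 + M)/(8 + M))/5 = (-8 + M)/(5*(8 + M)))
X = -1/35 (X = (-8 + 6)/(5*(8 + 6)) = (⅕)*(-2)/14 = (⅕)*(1/14)*(-2) = -1/35 ≈ -0.028571)
(-116 + X)*v(-12) = (-116 - 1/35)*(√2*√((-12)²)) = -4061*√2*√144/35 = -4061*√2*12/35 = -48732*√2/35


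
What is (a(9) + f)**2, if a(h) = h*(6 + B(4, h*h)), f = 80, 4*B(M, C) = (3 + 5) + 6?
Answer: 109561/4 ≈ 27390.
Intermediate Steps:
B(M, C) = 7/2 (B(M, C) = ((3 + 5) + 6)/4 = (8 + 6)/4 = (1/4)*14 = 7/2)
a(h) = 19*h/2 (a(h) = h*(6 + 7/2) = h*(19/2) = 19*h/2)
(a(9) + f)**2 = ((19/2)*9 + 80)**2 = (171/2 + 80)**2 = (331/2)**2 = 109561/4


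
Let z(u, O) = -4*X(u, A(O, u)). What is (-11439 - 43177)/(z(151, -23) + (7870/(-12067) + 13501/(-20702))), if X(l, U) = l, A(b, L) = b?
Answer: 1240334493904/13746518713 ≈ 90.229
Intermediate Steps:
z(u, O) = -4*u
(-11439 - 43177)/(z(151, -23) + (7870/(-12067) + 13501/(-20702))) = (-11439 - 43177)/(-4*151 + (7870/(-12067) + 13501/(-20702))) = -54616/(-604 + (7870*(-1/12067) + 13501*(-1/20702))) = -54616/(-604 + (-7870/12067 - 13501/20702)) = -54616/(-604 - 29621937/22710094) = -54616/(-13746518713/22710094) = -54616*(-22710094/13746518713) = 1240334493904/13746518713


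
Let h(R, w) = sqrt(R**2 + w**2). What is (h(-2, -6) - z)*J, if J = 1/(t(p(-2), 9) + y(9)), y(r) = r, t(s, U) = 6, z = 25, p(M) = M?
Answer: -5/3 + 2*sqrt(10)/15 ≈ -1.2450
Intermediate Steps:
J = 1/15 (J = 1/(6 + 9) = 1/15 ≈ 0.066667)
(h(-2, -6) - z)*J = (sqrt((-2)**2 + (-6)**2) - 1*25)*(1/15) = (sqrt(4 + 36) - 25)*(1/15) = (sqrt(40) - 25)*(1/15) = (2*sqrt(10) - 25)*(1/15) = (-25 + 2*sqrt(10))*(1/15) = -5/3 + 2*sqrt(10)/15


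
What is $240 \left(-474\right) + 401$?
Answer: $-113359$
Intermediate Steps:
$240 \left(-474\right) + 401 = -113760 + 401 = -113359$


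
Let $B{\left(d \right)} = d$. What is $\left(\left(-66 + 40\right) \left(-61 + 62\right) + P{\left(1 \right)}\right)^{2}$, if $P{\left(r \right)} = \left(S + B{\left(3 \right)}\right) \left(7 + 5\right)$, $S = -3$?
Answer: $676$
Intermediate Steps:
$P{\left(r \right)} = 0$ ($P{\left(r \right)} = \left(-3 + 3\right) \left(7 + 5\right) = 0 \cdot 12 = 0$)
$\left(\left(-66 + 40\right) \left(-61 + 62\right) + P{\left(1 \right)}\right)^{2} = \left(\left(-66 + 40\right) \left(-61 + 62\right) + 0\right)^{2} = \left(\left(-26\right) 1 + 0\right)^{2} = \left(-26 + 0\right)^{2} = \left(-26\right)^{2} = 676$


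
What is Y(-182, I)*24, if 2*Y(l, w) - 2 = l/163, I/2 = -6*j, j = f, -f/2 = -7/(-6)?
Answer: 1728/163 ≈ 10.601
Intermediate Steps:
f = -7/3 (f = -(-14)/(-6) = -(-14)*(-1)/6 = -2*7/6 = -7/3 ≈ -2.3333)
j = -7/3 ≈ -2.3333
I = 28 (I = 2*(-6*(-7/3)) = 2*14 = 28)
Y(l, w) = 1 + l/326 (Y(l, w) = 1 + (l/163)/2 = 1 + l/326)
Y(-182, I)*24 = (1 + (1/326)*(-182))*24 = (1 - 91/163)*24 = (72/163)*24 = 1728/163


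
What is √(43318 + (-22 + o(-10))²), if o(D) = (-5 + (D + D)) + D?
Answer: √46567 ≈ 215.79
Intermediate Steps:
o(D) = -5 + 3*D (o(D) = (-5 + 2*D) + D = -5 + 3*D)
√(43318 + (-22 + o(-10))²) = √(43318 + (-22 + (-5 + 3*(-10)))²) = √(43318 + (-22 + (-5 - 30))²) = √(43318 + (-22 - 35)²) = √(43318 + (-57)²) = √(43318 + 3249) = √46567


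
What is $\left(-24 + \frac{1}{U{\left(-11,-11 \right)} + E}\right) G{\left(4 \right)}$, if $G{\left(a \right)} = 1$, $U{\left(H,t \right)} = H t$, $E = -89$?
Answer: $- \frac{767}{32} \approx -23.969$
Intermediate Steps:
$\left(-24 + \frac{1}{U{\left(-11,-11 \right)} + E}\right) G{\left(4 \right)} = \left(-24 + \frac{1}{\left(-11\right) \left(-11\right) - 89}\right) 1 = \left(-24 + \frac{1}{121 - 89}\right) 1 = \left(-24 + \frac{1}{32}\right) 1 = \left(- \frac{767}{32}\right) 1 = - \frac{767}{32}$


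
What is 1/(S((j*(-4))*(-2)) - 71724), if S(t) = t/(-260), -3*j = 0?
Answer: -1/71724 ≈ -1.3942e-5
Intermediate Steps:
j = 0 (j = -⅓*0 = 0)
S(t) = -t/260 (S(t) = t*(-1/260) = -t/260)
1/(S((j*(-4))*(-2)) - 71724) = 1/(-0*(-4)*(-2)/260 - 71724) = 1/(-0*(-2) - 71724) = 1/(-1/260*0 - 71724) = 1/(0 - 71724) = 1/(-71724) = -1/71724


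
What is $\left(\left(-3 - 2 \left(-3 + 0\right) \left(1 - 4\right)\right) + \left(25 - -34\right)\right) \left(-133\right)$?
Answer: $-5054$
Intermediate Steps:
$\left(\left(-3 - 2 \left(-3 + 0\right) \left(1 - 4\right)\right) + \left(25 - -34\right)\right) \left(-133\right) = \left(\left(-3 - 2 \left(\left(-3\right) \left(-3\right)\right)\right) + \left(25 + 34\right)\right) \left(-133\right) = \left(\left(-3 - 18\right) + 59\right) \left(-133\right) = \left(-21 + 59\right) \left(-133\right) = 38 \left(-133\right) = -5054$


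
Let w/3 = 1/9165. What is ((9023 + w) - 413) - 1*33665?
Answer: -76543024/3055 ≈ -25055.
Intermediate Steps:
w = 1/3055 (w = 3/9165 = 3*(1/9165) = 1/3055 ≈ 0.00032733)
((9023 + w) - 413) - 1*33665 = ((9023 + 1/3055) - 413) - 1*33665 = (27565266/3055 - 413) - 33665 = 26303551/3055 - 33665 = -76543024/3055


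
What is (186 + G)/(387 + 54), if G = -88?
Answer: 2/9 ≈ 0.22222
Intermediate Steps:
(186 + G)/(387 + 54) = (186 - 88)/(387 + 54) = 98/441 = 98*(1/441) = 2/9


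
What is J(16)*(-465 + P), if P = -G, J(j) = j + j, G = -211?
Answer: -8128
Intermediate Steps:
J(j) = 2*j
P = 211 (P = -1*(-211) = 211)
J(16)*(-465 + P) = (2*16)*(-465 + 211) = 32*(-254) = -8128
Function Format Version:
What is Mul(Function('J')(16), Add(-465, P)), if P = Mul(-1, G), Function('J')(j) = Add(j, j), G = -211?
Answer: -8128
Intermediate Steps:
Function('J')(j) = Mul(2, j)
P = 211 (P = Mul(-1, -211) = 211)
Mul(Function('J')(16), Add(-465, P)) = Mul(Mul(2, 16), Add(-465, 211)) = Mul(32, -254) = -8128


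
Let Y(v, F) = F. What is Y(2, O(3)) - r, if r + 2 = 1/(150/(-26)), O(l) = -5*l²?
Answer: -3212/75 ≈ -42.827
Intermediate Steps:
r = -163/75 (r = -2 + 1/(150/(-26)) = -2 + 1/(150*(-1/26)) = -2 + 1/(-75/13) = -2 - 13/75 = -163/75 ≈ -2.1733)
Y(2, O(3)) - r = -5*3² - 1*(-163/75) = -5*9 + 163/75 = -45 + 163/75 = -3212/75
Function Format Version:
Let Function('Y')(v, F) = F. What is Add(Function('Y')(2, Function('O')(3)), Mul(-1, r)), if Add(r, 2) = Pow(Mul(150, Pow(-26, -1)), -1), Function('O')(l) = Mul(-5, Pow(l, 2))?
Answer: Rational(-3212, 75) ≈ -42.827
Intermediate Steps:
r = Rational(-163, 75) (r = Add(-2, Pow(Mul(150, Pow(-26, -1)), -1)) = Add(-2, Pow(Mul(150, Rational(-1, 26)), -1)) = Add(-2, Pow(Rational(-75, 13), -1)) = Add(-2, Rational(-13, 75)) = Rational(-163, 75) ≈ -2.1733)
Add(Function('Y')(2, Function('O')(3)), Mul(-1, r)) = Add(Mul(-5, Pow(3, 2)), Mul(-1, Rational(-163, 75))) = Add(Mul(-5, 9), Rational(163, 75)) = Add(-45, Rational(163, 75)) = Rational(-3212, 75)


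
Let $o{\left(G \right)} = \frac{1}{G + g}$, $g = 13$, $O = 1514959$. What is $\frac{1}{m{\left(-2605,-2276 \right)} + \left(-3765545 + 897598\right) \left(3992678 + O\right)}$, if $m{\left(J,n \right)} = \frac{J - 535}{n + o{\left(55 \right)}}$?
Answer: $- \frac{154767}{2444639329376212793} \approx -6.3309 \cdot 10^{-14}$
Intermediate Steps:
$o{\left(G \right)} = \frac{1}{13 + G}$ ($o{\left(G \right)} = \frac{1}{G + 13} = \frac{1}{13 + G}$)
$m{\left(J,n \right)} = \frac{-535 + J}{\frac{1}{68} + n}$ ($m{\left(J,n \right)} = \frac{J - 535}{n + \frac{1}{13 + 55}} = \frac{-535 + J}{n + \frac{1}{68}} = \frac{-535 + J}{\frac{1}{68} + n}$)
$\frac{1}{m{\left(-2605,-2276 \right)} + \left(-3765545 + 897598\right) \left(3992678 + O\right)} = \frac{1}{\frac{68 \left(-535 - 2605\right)}{1 + 68 \left(-2276\right)} + \left(-3765545 + 897598\right) \left(3992678 + 1514959\right)} = \frac{1}{68 \frac{1}{1 - 154768} \left(-3140\right) - 15795611011239} = \frac{1}{68 \frac{1}{-154767} \left(-3140\right) - 15795611011239} = \frac{1}{68 \left(- \frac{1}{154767}\right) \left(-3140\right) - 15795611011239} = \frac{1}{\frac{213520}{154767} - 15795611011239} = \frac{1}{- \frac{2444639329376212793}{154767}} = - \frac{154767}{2444639329376212793}$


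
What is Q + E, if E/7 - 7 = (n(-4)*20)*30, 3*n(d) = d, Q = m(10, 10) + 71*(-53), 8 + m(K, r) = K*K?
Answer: -9222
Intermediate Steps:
m(K, r) = -8 + K² (m(K, r) = -8 + K*K = -8 + K²)
Q = -3671 (Q = (-8 + 10²) + 71*(-53) = (-8 + 100) - 3763 = 92 - 3763 = -3671)
n(d) = d/3
E = -5551 (E = 49 + 7*((((⅓)*(-4))*20)*30) = 49 + 7*(-4/3*20*30) = 49 + 7*(-80/3*30) = 49 + 7*(-800) = 49 - 5600 = -5551)
Q + E = -3671 - 5551 = -9222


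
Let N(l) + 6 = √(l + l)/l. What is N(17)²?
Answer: (102 - √34)²/289 ≈ 32.002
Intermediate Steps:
N(l) = -6 + √2/√l (N(l) = -6 + √(l + l)/l = -6 + √(2*l)/l = -6 + (√2*√l)/l = -6 + √2/√l)
N(17)² = (-6 + √2/√17)² = (-6 + √2*(√17/17))² = (-6 + √34/17)²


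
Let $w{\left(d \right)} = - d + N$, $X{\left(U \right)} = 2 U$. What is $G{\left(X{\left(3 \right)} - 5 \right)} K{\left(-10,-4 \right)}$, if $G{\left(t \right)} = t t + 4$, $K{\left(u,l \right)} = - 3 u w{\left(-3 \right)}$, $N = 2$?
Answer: $750$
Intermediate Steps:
$w{\left(d \right)} = 2 - d$ ($w{\left(d \right)} = - d + 2 = 2 - d$)
$K{\left(u,l \right)} = - 15 u$ ($K{\left(u,l \right)} = - 3 u \left(2 - -3\right) = - 3 u \left(2 + 3\right) = - 3 u 5 = - 15 u$)
$G{\left(t \right)} = 4 + t^{2}$ ($G{\left(t \right)} = t^{2} + 4 = 4 + t^{2}$)
$G{\left(X{\left(3 \right)} - 5 \right)} K{\left(-10,-4 \right)} = \left(4 + \left(2 \cdot 3 - 5\right)^{2}\right) \left(\left(-15\right) \left(-10\right)\right) = \left(4 + \left(6 - 5\right)^{2}\right) 150 = \left(4 + 1^{2}\right) 150 = \left(4 + 1\right) 150 = 5 \cdot 150 = 750$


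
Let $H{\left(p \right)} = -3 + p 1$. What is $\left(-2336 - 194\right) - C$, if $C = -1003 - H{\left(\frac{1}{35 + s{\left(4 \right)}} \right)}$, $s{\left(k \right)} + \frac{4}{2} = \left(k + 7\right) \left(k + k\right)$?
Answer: $- \frac{185129}{121} \approx -1530.0$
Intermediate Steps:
$s{\left(k \right)} = -2 + 2 k \left(7 + k\right)$ ($s{\left(k \right)} = -2 + \left(k + 7\right) \left(k + k\right) = -2 + \left(7 + k\right) 2 k = -2 + 2 k \left(7 + k\right)$)
$H{\left(p \right)} = -3 + p$
$C = - \frac{121001}{121}$ ($C = -1003 - \left(-3 + \frac{1}{35 + \left(-2 + 2 \cdot 4^{2} + 14 \cdot 4\right)}\right) = -1003 - \left(-3 + \frac{1}{35 + \left(-2 + 2 \cdot 16 + 56\right)}\right) = -1003 - \left(-3 + \frac{1}{35 + \left(-2 + 32 + 56\right)}\right) = -1003 - \left(-3 + \frac{1}{35 + 86}\right) = -1003 - \left(-3 + \frac{1}{121}\right) = -1003 - - \frac{362}{121} = -1003 + \frac{362}{121} = - \frac{121001}{121} \approx -1000.0$)
$\left(-2336 - 194\right) - C = \left(-2336 - 194\right) - - \frac{121001}{121} = \left(-2336 - 194\right) + \frac{121001}{121} = -2530 + \frac{121001}{121} = - \frac{185129}{121}$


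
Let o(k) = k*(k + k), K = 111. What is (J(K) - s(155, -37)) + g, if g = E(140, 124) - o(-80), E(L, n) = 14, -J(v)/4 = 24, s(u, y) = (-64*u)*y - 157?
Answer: -379765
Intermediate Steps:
s(u, y) = -157 - 64*u*y (s(u, y) = -64*u*y - 157 = -157 - 64*u*y)
o(k) = 2*k**2 (o(k) = k*(2*k) = 2*k**2)
J(v) = -96 (J(v) = -4*24 = -96)
g = -12786 (g = 14 - 2*(-80)**2 = 14 - 2*6400 = 14 - 1*12800 = 14 - 12800 = -12786)
(J(K) - s(155, -37)) + g = (-96 - (-157 - 64*155*(-37))) - 12786 = (-96 - (-157 + 367040)) - 12786 = (-96 - 1*366883) - 12786 = (-96 - 366883) - 12786 = -366979 - 12786 = -379765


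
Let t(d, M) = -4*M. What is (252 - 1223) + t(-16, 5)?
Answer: -991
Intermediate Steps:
(252 - 1223) + t(-16, 5) = (252 - 1223) - 4*5 = -971 - 20 = -991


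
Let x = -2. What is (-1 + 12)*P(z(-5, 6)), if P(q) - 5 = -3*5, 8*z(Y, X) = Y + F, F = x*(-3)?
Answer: -110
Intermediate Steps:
F = 6 (F = -2*(-3) = 6)
z(Y, X) = ¾ + Y/8 (z(Y, X) = (Y + 6)/8 = (6 + Y)/8 = ¾ + Y/8)
P(q) = -10 (P(q) = 5 - 3*5 = 5 - 15 = -10)
(-1 + 12)*P(z(-5, 6)) = (-1 + 12)*(-10) = 11*(-10) = -110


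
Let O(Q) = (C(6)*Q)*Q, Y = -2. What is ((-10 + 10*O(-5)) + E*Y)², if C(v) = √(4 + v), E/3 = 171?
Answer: 1698296 - 518000*√10 ≈ 60236.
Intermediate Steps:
E = 513 (E = 3*171 = 513)
O(Q) = √10*Q² (O(Q) = (√(4 + 6)*Q)*Q = (√10*Q)*Q = (Q*√10)*Q = √10*Q²)
((-10 + 10*O(-5)) + E*Y)² = ((-10 + 10*(√10*(-5)²)) + 513*(-2))² = ((-10 + 10*(√10*25)) - 1026)² = ((-10 + 10*(25*√10)) - 1026)² = ((-10 + 250*√10) - 1026)² = (-1036 + 250*√10)²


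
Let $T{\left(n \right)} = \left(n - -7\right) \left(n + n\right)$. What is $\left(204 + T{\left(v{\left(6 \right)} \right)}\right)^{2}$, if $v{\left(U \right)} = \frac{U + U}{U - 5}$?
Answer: $435600$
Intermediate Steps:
$v{\left(U \right)} = \frac{2 U}{-5 + U}$
$T{\left(n \right)} = 2 n \left(7 + n\right)$ ($T{\left(n \right)} = \left(n + 7\right) 2 n = \left(7 + n\right) 2 n = 2 n \left(7 + n\right)$)
$\left(204 + T{\left(v{\left(6 \right)} \right)}\right)^{2} = \left(204 + 2 \cdot 2 \cdot 6 \frac{1}{-5 + 6} \left(7 + 2 \cdot 6 \frac{1}{-5 + 6}\right)\right)^{2} = \left(204 + 2 \cdot 2 \cdot 6 \cdot 1^{-1} \left(7 + 2 \cdot 6 \cdot 1^{-1}\right)\right)^{2} = \left(204 + 2 \cdot 2 \cdot 6 \cdot 1 \left(7 + 2 \cdot 6 \cdot 1\right)\right)^{2} = \left(204 + 2 \cdot 12 \left(7 + 12\right)\right)^{2} = \left(204 + 2 \cdot 12 \cdot 19\right)^{2} = \left(204 + 456\right)^{2} = 660^{2} = 435600$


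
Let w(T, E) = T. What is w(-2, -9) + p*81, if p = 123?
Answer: 9961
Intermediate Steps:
w(-2, -9) + p*81 = -2 + 123*81 = -2 + 9963 = 9961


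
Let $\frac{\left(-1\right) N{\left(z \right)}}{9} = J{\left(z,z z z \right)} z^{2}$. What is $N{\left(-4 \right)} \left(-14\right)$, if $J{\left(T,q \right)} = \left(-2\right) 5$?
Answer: $-20160$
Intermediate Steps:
$J{\left(T,q \right)} = -10$
$N{\left(z \right)} = 90 z^{2}$ ($N{\left(z \right)} = - 9 \left(- 10 z^{2}\right) = 90 z^{2}$)
$N{\left(-4 \right)} \left(-14\right) = 90 \left(-4\right)^{2} \left(-14\right) = 90 \cdot 16 \left(-14\right) = 1440 \left(-14\right) = -20160$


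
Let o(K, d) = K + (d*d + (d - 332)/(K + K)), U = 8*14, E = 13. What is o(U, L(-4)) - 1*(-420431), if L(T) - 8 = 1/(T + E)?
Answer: 7631499653/18144 ≈ 4.2061e+5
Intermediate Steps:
U = 112
L(T) = 8 + 1/(13 + T) (L(T) = 8 + 1/(T + 13) = 8 + 1/(13 + T))
o(K, d) = K + d² + (-332 + d)/(2*K) (o(K, d) = K + (d² + (-332 + d)/((2*K))) = K + (d² + (-332 + d)*(1/(2*K))) = K + (d² + (-332 + d)/(2*K)) = K + d² + (-332 + d)/(2*K))
o(U, L(-4)) - 1*(-420431) = (-166 + ((105 + 8*(-4))/(13 - 4))/2 + 112*(112 + ((105 + 8*(-4))/(13 - 4))²))/112 - 1*(-420431) = (-166 + ((105 - 32)/9)/2 + 112*(112 + ((105 - 32)/9)²))/112 + 420431 = (-166 + ((⅑)*73)/2 + 112*(112 + ((⅑)*73)²))/112 + 420431 = (-166 + (½)*(73/9) + 112*(112 + (73/9)²))/112 + 420431 = (-166 + 73/18 + 112*(112 + 5329/81))/112 + 420431 = (-166 + 73/18 + 112*(14401/81))/112 + 420431 = (-166 + 73/18 + 1612912/81)/112 + 420431 = (1/112)*(3199589/162) + 420431 = 3199589/18144 + 420431 = 7631499653/18144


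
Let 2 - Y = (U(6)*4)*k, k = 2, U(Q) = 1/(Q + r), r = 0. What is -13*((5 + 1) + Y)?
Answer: -260/3 ≈ -86.667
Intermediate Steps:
U(Q) = 1/Q (U(Q) = 1/(Q + 0) = 1/Q)
Y = ⅔ (Y = 2 - 4/6*2 = 2 - (⅙)*4*2 = 2 - 2*2/3 = 2 - 1*4/3 = 2 - 4/3 = ⅔ ≈ 0.66667)
-13*((5 + 1) + Y) = -13*((5 + 1) + ⅔) = -13*(6 + ⅔) = -13*20/3 = -260/3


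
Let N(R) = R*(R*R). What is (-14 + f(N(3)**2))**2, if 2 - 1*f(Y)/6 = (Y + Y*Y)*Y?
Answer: 5418241208976942724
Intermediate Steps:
N(R) = R**3 (N(R) = R*R**2 = R**3)
f(Y) = 12 - 6*Y*(Y + Y**2) (f(Y) = 12 - 6*(Y + Y*Y)*Y = 12 - 6*(Y + Y**2)*Y = 12 - 6*Y*(Y + Y**2))
(-14 + f(N(3)**2))**2 = (-14 + (12 - 6*((3**3)**2)**2 - 6*((3**3)**2)**3))**2 = (-14 + (12 - 6*(27**2)**2 - 6*(27**2)**3))**2 = (-14 + (12 - 6*729**2 - 6*729**3))**2 = (-14 + (12 - 6*531441 - 6*387420489))**2 = (-14 + (12 - 3188646 - 2324522934))**2 = (-14 - 2327711568)**2 = (-2327711582)**2 = 5418241208976942724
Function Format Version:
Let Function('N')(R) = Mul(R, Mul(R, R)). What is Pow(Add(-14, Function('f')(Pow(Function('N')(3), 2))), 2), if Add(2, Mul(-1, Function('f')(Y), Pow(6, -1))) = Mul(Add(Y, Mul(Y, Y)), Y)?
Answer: 5418241208976942724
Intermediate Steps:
Function('N')(R) = Pow(R, 3) (Function('N')(R) = Mul(R, Pow(R, 2)) = Pow(R, 3))
Function('f')(Y) = Add(12, Mul(-6, Y, Add(Y, Pow(Y, 2)))) (Function('f')(Y) = Add(12, Mul(-6, Mul(Add(Y, Mul(Y, Y)), Y))) = Add(12, Mul(-6, Mul(Add(Y, Pow(Y, 2)), Y))) = Add(12, Mul(-6, Mul(Y, Add(Y, Pow(Y, 2))))) = Add(12, Mul(-6, Y, Add(Y, Pow(Y, 2)))))
Pow(Add(-14, Function('f')(Pow(Function('N')(3), 2))), 2) = Pow(Add(-14, Add(12, Mul(-6, Pow(Pow(Pow(3, 3), 2), 2)), Mul(-6, Pow(Pow(Pow(3, 3), 2), 3)))), 2) = Pow(Add(-14, Add(12, Mul(-6, Pow(Pow(27, 2), 2)), Mul(-6, Pow(Pow(27, 2), 3)))), 2) = Pow(Add(-14, Add(12, Mul(-6, Pow(729, 2)), Mul(-6, Pow(729, 3)))), 2) = Pow(Add(-14, Add(12, Mul(-6, 531441), Mul(-6, 387420489))), 2) = Pow(Add(-14, Add(12, -3188646, -2324522934)), 2) = Pow(Add(-14, -2327711568), 2) = Pow(-2327711582, 2) = 5418241208976942724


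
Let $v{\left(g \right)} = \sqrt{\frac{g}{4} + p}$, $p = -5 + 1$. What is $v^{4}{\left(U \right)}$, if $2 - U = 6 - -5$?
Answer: $\frac{625}{16} \approx 39.063$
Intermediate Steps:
$p = -4$
$U = -9$ ($U = 2 - \left(6 - -5\right) = 2 - \left(6 + 5\right) = 2 - 11 = -9$)
$v{\left(g \right)} = \sqrt{-4 + \frac{g}{4}}$ ($v{\left(g \right)} = \sqrt{\frac{g}{4} - 4} = \sqrt{-4 + \frac{g}{4}}$)
$v^{4}{\left(U \right)} = \left(\frac{\sqrt{-16 - 9}}{2}\right)^{4} = \left(\frac{\sqrt{-25}}{2}\right)^{4} = \left(\frac{5 i}{2}\right)^{4} = \frac{625}{16}$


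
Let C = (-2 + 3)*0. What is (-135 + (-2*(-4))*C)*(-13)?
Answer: 1755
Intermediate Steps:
C = 0 (C = 1*0 = 0)
(-135 + (-2*(-4))*C)*(-13) = (-135 - 2*(-4)*0)*(-13) = (-135 + 8*0)*(-13) = (-135 + 0)*(-13) = -135*(-13) = 1755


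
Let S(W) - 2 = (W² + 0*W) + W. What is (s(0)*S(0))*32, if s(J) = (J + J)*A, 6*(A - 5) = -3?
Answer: 0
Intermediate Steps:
S(W) = 2 + W + W² (S(W) = 2 + ((W² + 0*W) + W) = 2 + ((W² + 0) + W) = 2 + (W² + W) = 2 + (W + W²) = 2 + W + W²)
A = 9/2 (A = 5 + (⅙)*(-3) = 5 - ½ = 9/2 ≈ 4.5000)
s(J) = 9*J (s(J) = (J + J)*(9/2) = (2*J)*(9/2) = 9*J)
(s(0)*S(0))*32 = ((9*0)*(2 + 0 + 0²))*32 = (0*(2 + 0 + 0))*32 = (0*2)*32 = 0*32 = 0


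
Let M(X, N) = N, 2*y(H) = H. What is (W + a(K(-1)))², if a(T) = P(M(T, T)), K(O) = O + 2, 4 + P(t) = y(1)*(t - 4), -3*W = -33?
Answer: 121/4 ≈ 30.250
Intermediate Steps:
W = 11 (W = -⅓*(-33) = 11)
y(H) = H/2
P(t) = -6 + t/2 (P(t) = -4 + ((½)*1)*(t - 4) = -4 + (-4 + t)/2 = -4 + (-2 + t/2) = -6 + t/2)
K(O) = 2 + O
a(T) = -6 + T/2
(W + a(K(-1)))² = (11 + (-6 + (2 - 1)/2))² = (11 + (-6 + (½)*1))² = (11 + (-6 + ½))² = (11 - 11/2)² = (11/2)² = 121/4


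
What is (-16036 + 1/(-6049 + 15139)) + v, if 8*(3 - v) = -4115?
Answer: -564257201/36360 ≈ -15519.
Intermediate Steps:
v = 4139/8 (v = 3 - 1/8*(-4115) = 3 + 4115/8 = 4139/8 ≈ 517.38)
(-16036 + 1/(-6049 + 15139)) + v = (-16036 + 1/(-6049 + 15139)) + 4139/8 = (-16036 + 1/9090) + 4139/8 = -145767239/9090 + 4139/8 = -564257201/36360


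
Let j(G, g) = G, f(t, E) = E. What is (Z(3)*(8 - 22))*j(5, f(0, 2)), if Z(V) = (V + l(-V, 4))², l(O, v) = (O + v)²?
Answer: -1120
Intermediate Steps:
Z(V) = (V + (4 - V)²)² (Z(V) = (V + (-V + 4)²)² = (V + (4 - V)²)²)
(Z(3)*(8 - 22))*j(5, f(0, 2)) = ((3 + (-4 + 3)²)²*(8 - 22))*5 = ((3 + (-1)²)²*(-14))*5 = ((3 + 1)²*(-14))*5 = (4²*(-14))*5 = (16*(-14))*5 = -224*5 = -1120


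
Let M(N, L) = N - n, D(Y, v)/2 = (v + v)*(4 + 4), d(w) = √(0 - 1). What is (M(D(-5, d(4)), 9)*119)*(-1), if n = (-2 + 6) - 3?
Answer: 119 - 3808*I ≈ 119.0 - 3808.0*I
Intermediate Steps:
d(w) = I (d(w) = √(-1) = I)
D(Y, v) = 32*v (D(Y, v) = 2*((v + v)*(4 + 4)) = 2*((2*v)*8) = 2*(16*v) = 32*v)
n = 1 (n = 4 - 3 = 1)
M(N, L) = -1 + N (M(N, L) = N - 1*1 = N - 1 = -1 + N)
(M(D(-5, d(4)), 9)*119)*(-1) = ((-1 + 32*I)*119)*(-1) = (-119 + 3808*I)*(-1) = 119 - 3808*I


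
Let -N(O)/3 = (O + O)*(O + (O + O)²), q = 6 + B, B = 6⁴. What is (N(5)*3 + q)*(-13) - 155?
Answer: 105769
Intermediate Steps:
B = 1296
q = 1302 (q = 6 + 1296 = 1302)
N(O) = -6*O*(O + 4*O²) (N(O) = -3*(O + O)*(O + (O + O)²) = -3*2*O*(O + (2*O)²) = -3*2*O*(O + 4*O²) = -6*O*(O + 4*O²))
(N(5)*3 + q)*(-13) - 155 = ((5²*(-6 - 24*5))*3 + 1302)*(-13) - 155 = ((25*(-6 - 120))*3 + 1302)*(-13) - 155 = ((25*(-126))*3 + 1302)*(-13) - 155 = (-3150*3 + 1302)*(-13) - 155 = (-9450 + 1302)*(-13) - 155 = -8148*(-13) - 155 = 105924 - 155 = 105769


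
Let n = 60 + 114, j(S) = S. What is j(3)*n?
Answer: 522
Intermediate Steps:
n = 174
j(3)*n = 3*174 = 522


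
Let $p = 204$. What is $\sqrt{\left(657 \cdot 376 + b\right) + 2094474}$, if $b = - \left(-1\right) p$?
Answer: $63 \sqrt{590} \approx 1530.3$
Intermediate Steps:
$b = 204$ ($b = - \left(-1\right) 204 = \left(-1\right) \left(-204\right) = 204$)
$\sqrt{\left(657 \cdot 376 + b\right) + 2094474} = \sqrt{\left(657 \cdot 376 + 204\right) + 2094474} = \sqrt{\left(247032 + 204\right) + 2094474} = \sqrt{247236 + 2094474} = \sqrt{2341710} = 63 \sqrt{590}$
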